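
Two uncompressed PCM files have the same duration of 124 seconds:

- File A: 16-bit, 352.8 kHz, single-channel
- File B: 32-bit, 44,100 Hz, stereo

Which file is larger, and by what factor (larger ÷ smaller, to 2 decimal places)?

File A, by a factor of 2.00

File A: 352,800 × 2 × 1 = 705,600 bytes/s.
File B: 44,100 × 4 × 2 = 352,800 bytes/s.
File A is larger; ratio = 87,494,400 / 43,747,200 = 2.00.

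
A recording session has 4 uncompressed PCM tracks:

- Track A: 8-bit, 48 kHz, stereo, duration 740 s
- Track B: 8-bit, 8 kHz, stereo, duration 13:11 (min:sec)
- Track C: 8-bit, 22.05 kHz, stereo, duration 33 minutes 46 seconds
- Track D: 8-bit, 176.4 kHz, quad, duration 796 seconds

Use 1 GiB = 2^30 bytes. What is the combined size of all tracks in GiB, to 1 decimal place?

Track A: 48,000 × 740 × 1 × 2 = 71,040,000 bytes.
Track B: 13:11 (min:sec) = 791 s; 8,000 × 791 × 1 × 2 = 12,656,000 bytes.
Track C: 33 minutes 46 seconds = 2,026 s; 22,050 × 2,026 × 1 × 2 = 89,346,600 bytes.
Track D: 176,400 × 796 × 1 × 4 = 561,657,600 bytes.
Total = 734,700,200 bytes = 0.7 GiB.

0.7 GiB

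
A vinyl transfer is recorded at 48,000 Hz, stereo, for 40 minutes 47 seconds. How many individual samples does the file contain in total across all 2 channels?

40 minutes 47 seconds = 2,447 s.
48,000 × 2,447 s × 2 ch = 234,912,000 samples.

234,912,000 samples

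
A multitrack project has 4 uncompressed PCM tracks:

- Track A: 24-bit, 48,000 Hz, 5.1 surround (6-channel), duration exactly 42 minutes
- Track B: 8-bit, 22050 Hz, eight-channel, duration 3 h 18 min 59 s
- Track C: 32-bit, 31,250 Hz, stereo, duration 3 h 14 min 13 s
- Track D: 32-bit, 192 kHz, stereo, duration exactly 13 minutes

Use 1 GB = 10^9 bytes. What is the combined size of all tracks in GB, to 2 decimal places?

8.39 GB

Track A: exactly 42 minutes = 2,520 s; 48,000 × 2,520 × 3 × 6 = 2,177,280,000 bytes.
Track B: 3 h 18 min 59 s = 11,939 s; 22,050 × 11,939 × 1 × 8 = 2,106,039,600 bytes.
Track C: 3 h 14 min 13 s = 11,653 s; 31,250 × 11,653 × 4 × 2 = 2,913,250,000 bytes.
Track D: exactly 13 minutes = 780 s; 192,000 × 780 × 4 × 2 = 1,198,080,000 bytes.
Total = 8,394,649,600 bytes = 8.39 GB.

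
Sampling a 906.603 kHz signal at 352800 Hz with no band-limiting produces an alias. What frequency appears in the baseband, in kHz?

Nyquist = 352,800/2 = 176,400 Hz; 906,603 Hz exceeds it.
Alias = |906,603 − 3×352,800| = |906,603 − 1,058,400| = 151,797 Hz = 151.797 kHz.

151.797 kHz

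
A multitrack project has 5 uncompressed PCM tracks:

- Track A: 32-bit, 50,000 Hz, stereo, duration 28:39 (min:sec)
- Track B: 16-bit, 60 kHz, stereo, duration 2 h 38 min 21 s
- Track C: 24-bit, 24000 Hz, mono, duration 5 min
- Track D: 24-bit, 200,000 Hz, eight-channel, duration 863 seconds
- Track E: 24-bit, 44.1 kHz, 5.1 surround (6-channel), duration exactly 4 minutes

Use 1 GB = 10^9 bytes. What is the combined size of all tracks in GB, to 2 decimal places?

7.32 GB

Track A: 28:39 (min:sec) = 1,719 s; 50,000 × 1,719 × 4 × 2 = 687,600,000 bytes.
Track B: 2 h 38 min 21 s = 9,501 s; 60,000 × 9,501 × 2 × 2 = 2,280,240,000 bytes.
Track C: 5 min = 300 s; 24,000 × 300 × 3 × 1 = 21,600,000 bytes.
Track D: 200,000 × 863 × 3 × 8 = 4,142,400,000 bytes.
Track E: exactly 4 minutes = 240 s; 44,100 × 240 × 3 × 6 = 190,512,000 bytes.
Total = 7,322,352,000 bytes = 7.32 GB.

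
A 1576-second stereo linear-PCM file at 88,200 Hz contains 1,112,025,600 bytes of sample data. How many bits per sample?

32 bits

Bytes per sample = 1,112,025,600 / (88,200 × 1,576 × 2) = 1,112,025,600 / 278,006,400 = 4.
Bit depth = 4 × 8 = 32 bits.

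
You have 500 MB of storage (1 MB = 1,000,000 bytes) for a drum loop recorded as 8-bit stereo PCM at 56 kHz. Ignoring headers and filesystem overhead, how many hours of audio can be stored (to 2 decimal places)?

1.24 hours

Uncompressed byte rate = 56,000 × 1 × 2 = 112,000 bytes/s.
Capacity = 500 × 1,000,000 = 500,000,000 bytes.
500,000,000 / 112,000 ≈ 4464.29 s → 1.24 hours.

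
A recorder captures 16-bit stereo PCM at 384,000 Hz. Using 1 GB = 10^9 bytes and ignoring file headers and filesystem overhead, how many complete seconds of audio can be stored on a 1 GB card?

Uncompressed byte rate = 384,000 × 2 × 2 = 1,536,000 bytes/s.
Capacity = 1 × 1,000,000,000 = 1,000,000,000 bytes.
1,000,000,000 / 1,536,000 ≈ 651.04 s → 651 seconds.

651 seconds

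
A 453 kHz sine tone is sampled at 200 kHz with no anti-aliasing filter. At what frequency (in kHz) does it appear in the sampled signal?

Nyquist = 200,000/2 = 100,000 Hz; 453,000 Hz exceeds it.
Alias = |453,000 − 2×200,000| = |453,000 − 400,000| = 53,000 Hz = 53 kHz.

53 kHz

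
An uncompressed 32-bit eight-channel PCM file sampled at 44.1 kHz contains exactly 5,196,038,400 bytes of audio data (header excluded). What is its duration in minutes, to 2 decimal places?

Byte rate = 44,100 × 4 × 8 = 1,411,200 bytes/s.
Duration = 5,196,038,400 / 1,411,200 = 3,682 s.
3,682 s / 60 = 61.37 minutes.

61.37 minutes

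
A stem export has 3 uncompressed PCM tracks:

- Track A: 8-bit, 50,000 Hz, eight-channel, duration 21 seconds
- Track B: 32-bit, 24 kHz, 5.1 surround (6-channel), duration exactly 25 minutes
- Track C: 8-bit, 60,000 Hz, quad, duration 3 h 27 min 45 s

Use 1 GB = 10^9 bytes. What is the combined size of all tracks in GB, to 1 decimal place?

Track A: 50,000 × 21 × 1 × 8 = 8,400,000 bytes.
Track B: exactly 25 minutes = 1,500 s; 24,000 × 1,500 × 4 × 6 = 864,000,000 bytes.
Track C: 3 h 27 min 45 s = 12,465 s; 60,000 × 12,465 × 1 × 4 = 2,991,600,000 bytes.
Total = 3,864,000,000 bytes = 3.9 GB.

3.9 GB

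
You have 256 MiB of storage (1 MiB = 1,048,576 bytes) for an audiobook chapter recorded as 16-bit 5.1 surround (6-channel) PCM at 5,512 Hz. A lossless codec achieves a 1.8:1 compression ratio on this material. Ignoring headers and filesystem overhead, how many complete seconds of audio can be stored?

Uncompressed byte rate = 5,512 × 2 × 6 = 66,144 bytes/s.
After 1.8:1 compression, effective rate ≈ 36746.67 bytes/s.
Capacity = 256 × 1,048,576 = 268,435,456 bytes.
268,435,456 / effective rate ≈ 7305.03 s → 7,305 seconds.

7,305 seconds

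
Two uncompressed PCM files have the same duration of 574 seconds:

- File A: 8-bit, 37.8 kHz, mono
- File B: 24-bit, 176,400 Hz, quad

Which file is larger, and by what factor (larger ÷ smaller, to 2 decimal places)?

File B, by a factor of 56.00

File A: 37,800 × 1 × 1 = 37,800 bytes/s.
File B: 176,400 × 3 × 4 = 2,116,800 bytes/s.
File B is larger; ratio = 1,215,043,200 / 21,697,200 = 56.00.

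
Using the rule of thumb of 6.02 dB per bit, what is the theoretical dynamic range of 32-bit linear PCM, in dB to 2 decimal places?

32 × 6.02 = 192.64 dB.

192.64 dB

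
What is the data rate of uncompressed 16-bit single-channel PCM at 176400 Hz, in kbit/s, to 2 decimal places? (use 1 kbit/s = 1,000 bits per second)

2822.40 kbit/s

Bit rate = 176,400 × 16 × 1 = 2,822,400 bits/s.
= 2822.40 kbit/s.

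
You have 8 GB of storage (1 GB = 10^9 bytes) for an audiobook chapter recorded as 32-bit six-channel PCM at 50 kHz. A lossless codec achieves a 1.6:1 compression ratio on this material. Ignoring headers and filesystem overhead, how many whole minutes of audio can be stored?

Uncompressed byte rate = 50,000 × 4 × 6 = 1,200,000 bytes/s.
After 1.6:1 compression, effective rate ≈ 750000 bytes/s.
Capacity = 8 × 1,000,000,000 = 8,000,000,000 bytes.
8,000,000,000 / effective rate ≈ 10666.67 s → 177 minutes.

177 minutes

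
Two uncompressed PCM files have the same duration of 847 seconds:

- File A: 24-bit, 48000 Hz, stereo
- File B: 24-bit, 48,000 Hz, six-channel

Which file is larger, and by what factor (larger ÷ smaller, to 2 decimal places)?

File A: 48,000 × 3 × 2 = 288,000 bytes/s.
File B: 48,000 × 3 × 6 = 864,000 bytes/s.
File B is larger; ratio = 731,808,000 / 243,936,000 = 3.00.

File B, by a factor of 3.00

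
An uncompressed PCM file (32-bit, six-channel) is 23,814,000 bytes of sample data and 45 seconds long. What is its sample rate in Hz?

Bytes = sample_rate × seconds × bytes_per_sample × channels.
sample_rate = 23,814,000 / (45 × 4 × 6) = 23,814,000 / 1,080 = 22,050 Hz.

22,050 Hz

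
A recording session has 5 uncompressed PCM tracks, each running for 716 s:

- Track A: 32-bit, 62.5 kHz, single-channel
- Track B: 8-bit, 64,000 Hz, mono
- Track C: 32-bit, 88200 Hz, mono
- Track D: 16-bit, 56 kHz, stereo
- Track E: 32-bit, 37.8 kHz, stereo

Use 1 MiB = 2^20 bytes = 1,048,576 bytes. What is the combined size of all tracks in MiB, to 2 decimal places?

Track A: 62,500 × 716 × 4 × 1 = 179,000,000 bytes.
Track B: 64,000 × 716 × 1 × 1 = 45,824,000 bytes.
Track C: 88,200 × 716 × 4 × 1 = 252,604,800 bytes.
Track D: 56,000 × 716 × 2 × 2 = 160,384,000 bytes.
Track E: 37,800 × 716 × 4 × 2 = 216,518,400 bytes.
Total = 854,331,200 bytes = 814.75 MiB.

814.75 MiB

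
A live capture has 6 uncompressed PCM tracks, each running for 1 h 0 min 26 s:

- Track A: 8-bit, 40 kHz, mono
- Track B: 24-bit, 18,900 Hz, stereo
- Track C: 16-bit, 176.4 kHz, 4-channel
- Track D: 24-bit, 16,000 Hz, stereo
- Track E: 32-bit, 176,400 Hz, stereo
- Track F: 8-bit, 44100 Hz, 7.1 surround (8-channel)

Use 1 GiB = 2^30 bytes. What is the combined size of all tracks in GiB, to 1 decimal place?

1 h 0 min 26 s = 3,626 s.
Track A: 40,000 × 3,626 × 1 × 1 = 145,040,000 bytes.
Track B: 18,900 × 3,626 × 3 × 2 = 411,188,400 bytes.
Track C: 176,400 × 3,626 × 2 × 4 = 5,117,011,200 bytes.
Track D: 16,000 × 3,626 × 3 × 2 = 348,096,000 bytes.
Track E: 176,400 × 3,626 × 4 × 2 = 5,117,011,200 bytes.
Track F: 44,100 × 3,626 × 1 × 8 = 1,279,252,800 bytes.
Total = 12,417,599,600 bytes = 11.6 GiB.

11.6 GiB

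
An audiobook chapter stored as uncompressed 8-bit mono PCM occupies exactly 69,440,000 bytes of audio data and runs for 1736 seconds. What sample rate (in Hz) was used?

40,000 Hz

Bytes = sample_rate × seconds × bytes_per_sample × channels.
sample_rate = 69,440,000 / (1,736 × 1 × 1) = 69,440,000 / 1,736 = 40,000 Hz.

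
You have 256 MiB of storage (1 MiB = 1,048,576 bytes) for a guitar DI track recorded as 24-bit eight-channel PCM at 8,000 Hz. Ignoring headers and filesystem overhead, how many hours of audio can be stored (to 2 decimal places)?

Uncompressed byte rate = 8,000 × 3 × 8 = 192,000 bytes/s.
Capacity = 256 × 1,048,576 = 268,435,456 bytes.
268,435,456 / 192,000 ≈ 1398.1 s → 0.39 hours.

0.39 hours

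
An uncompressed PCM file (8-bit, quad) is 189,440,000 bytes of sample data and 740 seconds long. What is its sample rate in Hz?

Bytes = sample_rate × seconds × bytes_per_sample × channels.
sample_rate = 189,440,000 / (740 × 1 × 4) = 189,440,000 / 2,960 = 64,000 Hz.

64,000 Hz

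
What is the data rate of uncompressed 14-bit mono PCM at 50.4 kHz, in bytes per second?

Bit rate = 50,400 × 14 × 1 = 705,600 bits/s.
705,600 / 8 = 88,200 bytes/s.

88,200 bytes/s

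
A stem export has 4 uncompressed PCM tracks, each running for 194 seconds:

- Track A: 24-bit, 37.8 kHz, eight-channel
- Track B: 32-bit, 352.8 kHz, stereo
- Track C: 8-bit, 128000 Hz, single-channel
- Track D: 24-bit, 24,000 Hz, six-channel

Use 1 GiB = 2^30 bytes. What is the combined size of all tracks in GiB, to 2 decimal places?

Track A: 37,800 × 194 × 3 × 8 = 175,996,800 bytes.
Track B: 352,800 × 194 × 4 × 2 = 547,545,600 bytes.
Track C: 128,000 × 194 × 1 × 1 = 24,832,000 bytes.
Track D: 24,000 × 194 × 3 × 6 = 83,808,000 bytes.
Total = 832,182,400 bytes = 0.78 GiB.

0.78 GiB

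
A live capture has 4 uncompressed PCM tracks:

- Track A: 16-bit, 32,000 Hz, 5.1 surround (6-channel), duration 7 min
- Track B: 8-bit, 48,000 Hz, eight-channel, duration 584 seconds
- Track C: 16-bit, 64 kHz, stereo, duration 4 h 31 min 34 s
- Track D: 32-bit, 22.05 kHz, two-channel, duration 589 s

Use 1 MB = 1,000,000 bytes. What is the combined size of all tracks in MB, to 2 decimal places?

Track A: 7 min = 420 s; 32,000 × 420 × 2 × 6 = 161,280,000 bytes.
Track B: 48,000 × 584 × 1 × 8 = 224,256,000 bytes.
Track C: 4 h 31 min 34 s = 16,294 s; 64,000 × 16,294 × 2 × 2 = 4,171,264,000 bytes.
Track D: 22,050 × 589 × 4 × 2 = 103,899,600 bytes.
Total = 4,660,699,600 bytes = 4660.70 MB.

4660.70 MB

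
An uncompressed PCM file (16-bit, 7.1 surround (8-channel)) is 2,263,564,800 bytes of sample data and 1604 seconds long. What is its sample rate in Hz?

88,200 Hz

Bytes = sample_rate × seconds × bytes_per_sample × channels.
sample_rate = 2,263,564,800 / (1,604 × 2 × 8) = 2,263,564,800 / 25,664 = 88,200 Hz.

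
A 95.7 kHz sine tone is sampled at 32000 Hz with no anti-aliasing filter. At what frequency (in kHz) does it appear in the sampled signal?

0.3 kHz

Nyquist = 32,000/2 = 16,000 Hz; 95,700 Hz exceeds it.
Alias = |95,700 − 3×32,000| = |95,700 − 96,000| = 300 Hz = 0.3 kHz.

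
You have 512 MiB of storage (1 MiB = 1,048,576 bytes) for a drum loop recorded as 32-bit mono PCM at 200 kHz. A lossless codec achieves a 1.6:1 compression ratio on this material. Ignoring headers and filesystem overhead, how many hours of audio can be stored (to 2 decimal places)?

Uncompressed byte rate = 200,000 × 4 × 1 = 800,000 bytes/s.
After 1.6:1 compression, effective rate ≈ 500000 bytes/s.
Capacity = 512 × 1,048,576 = 536,870,912 bytes.
536,870,912 / effective rate ≈ 1073.74 s → 0.30 hours.

0.30 hours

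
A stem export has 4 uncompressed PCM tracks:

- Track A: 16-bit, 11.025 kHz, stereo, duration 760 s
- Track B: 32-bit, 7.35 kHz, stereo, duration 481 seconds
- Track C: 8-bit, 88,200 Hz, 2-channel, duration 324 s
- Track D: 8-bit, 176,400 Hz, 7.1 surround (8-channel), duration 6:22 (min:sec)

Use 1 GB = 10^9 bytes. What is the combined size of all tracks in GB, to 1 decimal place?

Track A: 11,025 × 760 × 2 × 2 = 33,516,000 bytes.
Track B: 7,350 × 481 × 4 × 2 = 28,282,800 bytes.
Track C: 88,200 × 324 × 1 × 2 = 57,153,600 bytes.
Track D: 6:22 (min:sec) = 382 s; 176,400 × 382 × 1 × 8 = 539,078,400 bytes.
Total = 658,030,800 bytes = 0.7 GB.

0.7 GB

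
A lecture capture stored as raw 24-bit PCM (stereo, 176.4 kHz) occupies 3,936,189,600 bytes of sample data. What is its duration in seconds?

Byte rate = 176,400 × 3 × 2 = 1,058,400 bytes/s.
Duration = 3,936,189,600 / 1,058,400 = 3,719 s.

3,719 seconds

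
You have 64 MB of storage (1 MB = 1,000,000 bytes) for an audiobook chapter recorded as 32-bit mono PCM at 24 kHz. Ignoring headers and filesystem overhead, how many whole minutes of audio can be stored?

Uncompressed byte rate = 24,000 × 4 × 1 = 96,000 bytes/s.
Capacity = 64 × 1,000,000 = 64,000,000 bytes.
64,000,000 / 96,000 ≈ 666.67 s → 11 minutes.

11 minutes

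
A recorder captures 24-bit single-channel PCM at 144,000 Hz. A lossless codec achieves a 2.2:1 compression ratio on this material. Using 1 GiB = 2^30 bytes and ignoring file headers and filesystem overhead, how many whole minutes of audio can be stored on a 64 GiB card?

5,832 minutes

Uncompressed byte rate = 144,000 × 3 × 1 = 432,000 bytes/s.
After 2.2:1 compression, effective rate ≈ 196363.64 bytes/s.
Capacity = 64 × 1,073,741,824 = 68,719,476,736 bytes.
68,719,476,736 / effective rate ≈ 349960.3 s → 5,832 minutes.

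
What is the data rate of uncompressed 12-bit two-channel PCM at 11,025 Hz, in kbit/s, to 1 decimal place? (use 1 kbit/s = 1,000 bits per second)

264.6 kbit/s

Bit rate = 11,025 × 12 × 2 = 264,600 bits/s.
= 264.6 kbit/s.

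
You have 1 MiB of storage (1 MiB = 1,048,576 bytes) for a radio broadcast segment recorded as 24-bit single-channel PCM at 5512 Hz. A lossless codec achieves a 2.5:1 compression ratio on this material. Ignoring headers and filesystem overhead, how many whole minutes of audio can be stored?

2 minutes

Uncompressed byte rate = 5,512 × 3 × 1 = 16,536 bytes/s.
After 2.5:1 compression, effective rate ≈ 6614.4 bytes/s.
Capacity = 1 × 1,048,576 = 1,048,576 bytes.
1,048,576 / effective rate ≈ 158.53 s → 2 minutes.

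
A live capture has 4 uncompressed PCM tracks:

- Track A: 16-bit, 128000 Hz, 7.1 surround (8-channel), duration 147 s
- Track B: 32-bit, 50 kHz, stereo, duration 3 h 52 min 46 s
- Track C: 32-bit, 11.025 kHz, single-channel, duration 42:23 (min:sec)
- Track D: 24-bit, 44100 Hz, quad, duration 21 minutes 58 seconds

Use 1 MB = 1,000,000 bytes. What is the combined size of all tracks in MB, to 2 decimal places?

6697.09 MB

Track A: 128,000 × 147 × 2 × 8 = 301,056,000 bytes.
Track B: 3 h 52 min 46 s = 13,966 s; 50,000 × 13,966 × 4 × 2 = 5,586,400,000 bytes.
Track C: 42:23 (min:sec) = 2,543 s; 11,025 × 2,543 × 4 × 1 = 112,146,300 bytes.
Track D: 21 minutes 58 seconds = 1,318 s; 44,100 × 1,318 × 3 × 4 = 697,485,600 bytes.
Total = 6,697,087,900 bytes = 6697.09 MB.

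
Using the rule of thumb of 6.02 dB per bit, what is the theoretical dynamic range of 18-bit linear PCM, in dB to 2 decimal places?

108.36 dB

18 × 6.02 = 108.36 dB.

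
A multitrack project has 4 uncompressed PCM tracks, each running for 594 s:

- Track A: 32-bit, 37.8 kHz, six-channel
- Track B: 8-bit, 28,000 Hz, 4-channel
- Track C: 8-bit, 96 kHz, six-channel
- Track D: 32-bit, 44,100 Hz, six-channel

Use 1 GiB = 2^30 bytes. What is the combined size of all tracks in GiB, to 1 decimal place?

1.5 GiB

Track A: 37,800 × 594 × 4 × 6 = 538,876,800 bytes.
Track B: 28,000 × 594 × 1 × 4 = 66,528,000 bytes.
Track C: 96,000 × 594 × 1 × 6 = 342,144,000 bytes.
Track D: 44,100 × 594 × 4 × 6 = 628,689,600 bytes.
Total = 1,576,238,400 bytes = 1.5 GiB.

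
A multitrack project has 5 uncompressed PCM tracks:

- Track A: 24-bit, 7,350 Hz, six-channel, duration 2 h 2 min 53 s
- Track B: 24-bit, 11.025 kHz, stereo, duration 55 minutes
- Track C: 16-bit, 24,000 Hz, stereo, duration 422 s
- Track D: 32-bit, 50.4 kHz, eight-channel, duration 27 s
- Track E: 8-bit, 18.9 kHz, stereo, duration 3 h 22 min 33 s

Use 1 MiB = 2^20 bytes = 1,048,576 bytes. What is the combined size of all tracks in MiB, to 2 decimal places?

1656.71 MiB

Track A: 2 h 2 min 53 s = 7,373 s; 7,350 × 7,373 × 3 × 6 = 975,447,900 bytes.
Track B: 55 minutes = 3,300 s; 11,025 × 3,300 × 3 × 2 = 218,295,000 bytes.
Track C: 24,000 × 422 × 2 × 2 = 40,512,000 bytes.
Track D: 50,400 × 27 × 4 × 8 = 43,545,600 bytes.
Track E: 3 h 22 min 33 s = 12,153 s; 18,900 × 12,153 × 1 × 2 = 459,383,400 bytes.
Total = 1,737,183,900 bytes = 1656.71 MiB.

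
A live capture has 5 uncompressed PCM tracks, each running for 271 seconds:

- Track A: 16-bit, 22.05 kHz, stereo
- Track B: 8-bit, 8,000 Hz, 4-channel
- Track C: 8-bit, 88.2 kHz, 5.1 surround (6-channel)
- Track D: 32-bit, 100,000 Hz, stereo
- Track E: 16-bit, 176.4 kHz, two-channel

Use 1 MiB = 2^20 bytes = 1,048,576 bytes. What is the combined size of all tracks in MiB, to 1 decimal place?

557.0 MiB

Track A: 22,050 × 271 × 2 × 2 = 23,902,200 bytes.
Track B: 8,000 × 271 × 1 × 4 = 8,672,000 bytes.
Track C: 88,200 × 271 × 1 × 6 = 143,413,200 bytes.
Track D: 100,000 × 271 × 4 × 2 = 216,800,000 bytes.
Track E: 176,400 × 271 × 2 × 2 = 191,217,600 bytes.
Total = 584,005,000 bytes = 557.0 MiB.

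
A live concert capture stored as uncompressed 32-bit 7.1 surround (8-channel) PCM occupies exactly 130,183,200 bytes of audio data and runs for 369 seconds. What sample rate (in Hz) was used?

Bytes = sample_rate × seconds × bytes_per_sample × channels.
sample_rate = 130,183,200 / (369 × 4 × 8) = 130,183,200 / 11,808 = 11,025 Hz.

11,025 Hz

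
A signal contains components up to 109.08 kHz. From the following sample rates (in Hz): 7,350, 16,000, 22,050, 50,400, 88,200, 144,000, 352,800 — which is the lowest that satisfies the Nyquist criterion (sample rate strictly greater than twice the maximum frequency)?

Need sample rate > 2 × 109,080 = 218,160 Hz.
Lowest listed rate above 218,160 Hz is 352,800 Hz.

352,800 Hz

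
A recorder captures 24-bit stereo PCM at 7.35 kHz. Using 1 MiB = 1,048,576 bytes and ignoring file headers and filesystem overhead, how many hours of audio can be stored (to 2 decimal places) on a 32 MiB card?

0.21 hours

Uncompressed byte rate = 7,350 × 3 × 2 = 44,100 bytes/s.
Capacity = 32 × 1,048,576 = 33,554,432 bytes.
33,554,432 / 44,100 ≈ 760.87 s → 0.21 hours.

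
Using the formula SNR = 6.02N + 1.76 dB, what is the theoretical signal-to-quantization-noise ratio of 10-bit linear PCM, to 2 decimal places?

6.02 × 10 + 1.76 = 61.96 dB.

61.96 dB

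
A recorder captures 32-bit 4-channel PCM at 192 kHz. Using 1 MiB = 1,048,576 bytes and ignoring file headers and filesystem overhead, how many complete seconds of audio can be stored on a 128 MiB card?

43 seconds

Uncompressed byte rate = 192,000 × 4 × 4 = 3,072,000 bytes/s.
Capacity = 128 × 1,048,576 = 134,217,728 bytes.
134,217,728 / 3,072,000 ≈ 43.69 s → 43 seconds.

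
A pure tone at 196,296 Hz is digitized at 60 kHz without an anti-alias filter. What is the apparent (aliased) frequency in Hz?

Nyquist = 60,000/2 = 30,000 Hz; 196,296 Hz exceeds it.
Alias = |196,296 − 3×60,000| = |196,296 − 180,000| = 16,296 Hz.

16,296 Hz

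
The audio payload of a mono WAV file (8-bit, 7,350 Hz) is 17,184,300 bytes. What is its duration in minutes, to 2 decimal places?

Byte rate = 7,350 × 1 × 1 = 7,350 bytes/s.
Duration = 17,184,300 / 7,350 = 2,338 s.
2,338 s / 60 = 38.97 minutes.

38.97 minutes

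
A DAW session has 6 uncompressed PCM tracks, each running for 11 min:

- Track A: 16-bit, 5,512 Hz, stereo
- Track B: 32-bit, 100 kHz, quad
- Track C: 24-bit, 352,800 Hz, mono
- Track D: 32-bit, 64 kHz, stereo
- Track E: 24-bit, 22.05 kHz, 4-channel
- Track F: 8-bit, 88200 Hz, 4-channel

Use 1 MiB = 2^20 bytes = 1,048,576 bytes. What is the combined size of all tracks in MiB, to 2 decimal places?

2398.01 MiB

11 min = 660 s.
Track A: 5,512 × 660 × 2 × 2 = 14,551,680 bytes.
Track B: 100,000 × 660 × 4 × 4 = 1,056,000,000 bytes.
Track C: 352,800 × 660 × 3 × 1 = 698,544,000 bytes.
Track D: 64,000 × 660 × 4 × 2 = 337,920,000 bytes.
Track E: 22,050 × 660 × 3 × 4 = 174,636,000 bytes.
Track F: 88,200 × 660 × 1 × 4 = 232,848,000 bytes.
Total = 2,514,499,680 bytes = 2398.01 MiB.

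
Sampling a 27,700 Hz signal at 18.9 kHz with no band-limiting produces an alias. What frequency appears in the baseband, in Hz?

8,800 Hz

Nyquist = 18,900/2 = 9,450 Hz; 27,700 Hz exceeds it.
Alias = |27,700 − 1×18,900| = |27,700 − 18,900| = 8,800 Hz.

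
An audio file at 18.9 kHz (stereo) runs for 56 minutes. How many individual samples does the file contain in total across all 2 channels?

56 minutes = 3,360 s.
18,900 × 3,360 s × 2 ch = 127,008,000 samples.

127,008,000 samples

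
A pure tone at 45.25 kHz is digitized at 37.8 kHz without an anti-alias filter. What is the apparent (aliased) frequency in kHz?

Nyquist = 37,800/2 = 18,900 Hz; 45,250 Hz exceeds it.
Alias = |45,250 − 1×37,800| = |45,250 − 37,800| = 7,450 Hz = 7.45 kHz.

7.45 kHz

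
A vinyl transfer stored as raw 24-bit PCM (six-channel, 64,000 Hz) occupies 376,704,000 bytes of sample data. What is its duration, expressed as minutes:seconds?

Byte rate = 64,000 × 3 × 6 = 1,152,000 bytes/s.
Duration = 376,704,000 / 1,152,000 = 327 s.
327 s = 5:27.

5:27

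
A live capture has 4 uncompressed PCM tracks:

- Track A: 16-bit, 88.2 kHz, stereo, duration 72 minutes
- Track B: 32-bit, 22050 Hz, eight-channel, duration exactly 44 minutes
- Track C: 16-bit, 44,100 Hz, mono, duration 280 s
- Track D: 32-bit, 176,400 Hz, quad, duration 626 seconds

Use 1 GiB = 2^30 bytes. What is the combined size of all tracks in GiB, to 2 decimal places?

Track A: 72 minutes = 4,320 s; 88,200 × 4,320 × 2 × 2 = 1,524,096,000 bytes.
Track B: exactly 44 minutes = 2,640 s; 22,050 × 2,640 × 4 × 8 = 1,862,784,000 bytes.
Track C: 44,100 × 280 × 2 × 1 = 24,696,000 bytes.
Track D: 176,400 × 626 × 4 × 4 = 1,766,822,400 bytes.
Total = 5,178,398,400 bytes = 4.82 GiB.

4.82 GiB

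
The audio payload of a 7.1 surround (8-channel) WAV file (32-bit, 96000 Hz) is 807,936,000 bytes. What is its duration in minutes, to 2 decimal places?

Byte rate = 96,000 × 4 × 8 = 3,072,000 bytes/s.
Duration = 807,936,000 / 3,072,000 = 263 s.
263 s / 60 = 4.38 minutes.

4.38 minutes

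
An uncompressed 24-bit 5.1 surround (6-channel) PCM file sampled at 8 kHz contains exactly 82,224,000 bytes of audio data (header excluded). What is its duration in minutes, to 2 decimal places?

Byte rate = 8,000 × 3 × 6 = 144,000 bytes/s.
Duration = 82,224,000 / 144,000 = 571 s.
571 s / 60 = 9.52 minutes.

9.52 minutes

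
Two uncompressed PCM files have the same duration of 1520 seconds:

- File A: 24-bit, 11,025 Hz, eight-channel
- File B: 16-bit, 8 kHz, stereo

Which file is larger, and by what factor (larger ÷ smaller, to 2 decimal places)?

File A, by a factor of 8.27

File A: 11,025 × 3 × 8 = 264,600 bytes/s.
File B: 8,000 × 2 × 2 = 32,000 bytes/s.
File A is larger; ratio = 402,192,000 / 48,640,000 = 8.27.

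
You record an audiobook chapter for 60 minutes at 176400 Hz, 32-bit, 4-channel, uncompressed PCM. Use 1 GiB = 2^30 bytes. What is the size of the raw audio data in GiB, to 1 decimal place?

9.5 GiB

Duration = 60 minutes = 3,600 s.
Bytes = 176,400 samples/s × 3,600 s × 4 bytes/sample × 4 ch = 10,160,640,000 bytes.
10,160,640,000 / 1,073,741,824 = 9.5 GiB.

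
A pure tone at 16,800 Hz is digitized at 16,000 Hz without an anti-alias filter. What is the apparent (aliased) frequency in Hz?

Nyquist = 16,000/2 = 8,000 Hz; 16,800 Hz exceeds it.
Alias = |16,800 − 1×16,000| = |16,800 − 16,000| = 800 Hz.

800 Hz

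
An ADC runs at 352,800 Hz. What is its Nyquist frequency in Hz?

176,400 Hz

Nyquist frequency = sample rate / 2 = 352,800 / 2 = 176,400 Hz.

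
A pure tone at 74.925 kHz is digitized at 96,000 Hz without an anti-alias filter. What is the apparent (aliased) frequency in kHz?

Nyquist = 96,000/2 = 48,000 Hz; 74,925 Hz exceeds it.
Alias = |74,925 − 1×96,000| = |74,925 − 96,000| = 21,075 Hz = 21.075 kHz.

21.075 kHz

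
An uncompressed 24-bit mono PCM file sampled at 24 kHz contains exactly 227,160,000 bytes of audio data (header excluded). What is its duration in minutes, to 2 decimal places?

52.58 minutes

Byte rate = 24,000 × 3 × 1 = 72,000 bytes/s.
Duration = 227,160,000 / 72,000 = 3,155 s.
3,155 s / 60 = 52.58 minutes.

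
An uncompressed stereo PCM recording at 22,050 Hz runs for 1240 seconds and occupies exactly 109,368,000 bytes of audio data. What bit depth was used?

16 bits

Bytes per sample = 109,368,000 / (22,050 × 1,240 × 2) = 109,368,000 / 54,684,000 = 2.
Bit depth = 2 × 8 = 16 bits.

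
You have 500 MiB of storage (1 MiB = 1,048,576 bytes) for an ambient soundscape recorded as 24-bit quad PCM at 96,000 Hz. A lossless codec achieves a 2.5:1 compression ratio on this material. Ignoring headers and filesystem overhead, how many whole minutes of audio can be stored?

18 minutes

Uncompressed byte rate = 96,000 × 3 × 4 = 1,152,000 bytes/s.
After 2.5:1 compression, effective rate ≈ 460800 bytes/s.
Capacity = 500 × 1,048,576 = 524,288,000 bytes.
524,288,000 / effective rate ≈ 1137.78 s → 18 minutes.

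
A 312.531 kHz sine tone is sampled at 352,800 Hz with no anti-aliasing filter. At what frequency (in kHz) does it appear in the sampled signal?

40.269 kHz

Nyquist = 352,800/2 = 176,400 Hz; 312,531 Hz exceeds it.
Alias = |312,531 − 1×352,800| = |312,531 − 352,800| = 40,269 Hz = 40.269 kHz.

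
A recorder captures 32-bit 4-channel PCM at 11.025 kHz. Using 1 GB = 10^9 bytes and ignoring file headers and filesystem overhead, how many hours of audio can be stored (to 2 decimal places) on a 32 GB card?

50.39 hours

Uncompressed byte rate = 11,025 × 4 × 4 = 176,400 bytes/s.
Capacity = 32 × 1,000,000,000 = 32,000,000,000 bytes.
32,000,000,000 / 176,400 ≈ 181405.9 s → 50.39 hours.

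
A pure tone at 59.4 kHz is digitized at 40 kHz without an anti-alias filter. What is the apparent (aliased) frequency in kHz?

Nyquist = 40,000/2 = 20,000 Hz; 59,400 Hz exceeds it.
Alias = |59,400 − 1×40,000| = |59,400 − 40,000| = 19,400 Hz = 19.4 kHz.

19.4 kHz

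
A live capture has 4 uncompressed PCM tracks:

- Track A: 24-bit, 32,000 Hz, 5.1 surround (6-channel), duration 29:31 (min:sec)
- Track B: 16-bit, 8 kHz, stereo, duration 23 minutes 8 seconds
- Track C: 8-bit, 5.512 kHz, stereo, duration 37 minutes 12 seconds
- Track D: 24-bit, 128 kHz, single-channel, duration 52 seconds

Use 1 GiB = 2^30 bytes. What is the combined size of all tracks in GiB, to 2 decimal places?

1.03 GiB

Track A: 29:31 (min:sec) = 1,771 s; 32,000 × 1,771 × 3 × 6 = 1,020,096,000 bytes.
Track B: 23 minutes 8 seconds = 1,388 s; 8,000 × 1,388 × 2 × 2 = 44,416,000 bytes.
Track C: 37 minutes 12 seconds = 2,232 s; 5,512 × 2,232 × 1 × 2 = 24,605,568 bytes.
Track D: 128,000 × 52 × 3 × 1 = 19,968,000 bytes.
Total = 1,109,085,568 bytes = 1.03 GiB.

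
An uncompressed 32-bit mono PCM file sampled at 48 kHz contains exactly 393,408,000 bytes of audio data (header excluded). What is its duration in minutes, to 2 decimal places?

Byte rate = 48,000 × 4 × 1 = 192,000 bytes/s.
Duration = 393,408,000 / 192,000 = 2,049 s.
2,049 s / 60 = 34.15 minutes.

34.15 minutes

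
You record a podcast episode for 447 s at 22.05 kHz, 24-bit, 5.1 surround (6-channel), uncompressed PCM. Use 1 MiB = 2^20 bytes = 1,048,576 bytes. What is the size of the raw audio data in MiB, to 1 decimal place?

169.2 MiB

Bytes = 22,050 samples/s × 447 s × 3 bytes/sample × 6 ch = 177,414,300 bytes.
177,414,300 / 1,048,576 = 169.2 MiB.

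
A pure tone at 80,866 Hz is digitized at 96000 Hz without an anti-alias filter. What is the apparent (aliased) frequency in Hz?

15,134 Hz

Nyquist = 96,000/2 = 48,000 Hz; 80,866 Hz exceeds it.
Alias = |80,866 − 1×96,000| = |80,866 − 96,000| = 15,134 Hz.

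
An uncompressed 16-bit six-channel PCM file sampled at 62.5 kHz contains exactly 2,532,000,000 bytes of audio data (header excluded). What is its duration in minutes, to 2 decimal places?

Byte rate = 62,500 × 2 × 6 = 750,000 bytes/s.
Duration = 2,532,000,000 / 750,000 = 3,376 s.
3,376 s / 60 = 56.27 minutes.

56.27 minutes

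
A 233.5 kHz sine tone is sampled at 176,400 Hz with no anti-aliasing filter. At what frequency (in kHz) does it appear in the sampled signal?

57.1 kHz

Nyquist = 176,400/2 = 88,200 Hz; 233,500 Hz exceeds it.
Alias = |233,500 − 1×176,400| = |233,500 − 176,400| = 57,100 Hz = 57.1 kHz.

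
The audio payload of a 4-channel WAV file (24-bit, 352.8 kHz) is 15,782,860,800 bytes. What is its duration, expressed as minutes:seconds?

62:08

Byte rate = 352,800 × 3 × 4 = 4,233,600 bytes/s.
Duration = 15,782,860,800 / 4,233,600 = 3,728 s.
3,728 s = 62:08.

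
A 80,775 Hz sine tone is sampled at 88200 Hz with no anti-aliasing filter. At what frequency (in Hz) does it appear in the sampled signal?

Nyquist = 88,200/2 = 44,100 Hz; 80,775 Hz exceeds it.
Alias = |80,775 − 1×88,200| = |80,775 − 88,200| = 7,425 Hz.

7,425 Hz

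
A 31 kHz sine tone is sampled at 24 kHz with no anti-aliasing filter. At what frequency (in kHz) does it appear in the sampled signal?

Nyquist = 24,000/2 = 12,000 Hz; 31,000 Hz exceeds it.
Alias = |31,000 − 1×24,000| = |31,000 − 24,000| = 7,000 Hz = 7 kHz.

7 kHz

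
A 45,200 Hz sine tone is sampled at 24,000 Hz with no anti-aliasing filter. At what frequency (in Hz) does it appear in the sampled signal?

2,800 Hz

Nyquist = 24,000/2 = 12,000 Hz; 45,200 Hz exceeds it.
Alias = |45,200 − 2×24,000| = |45,200 − 48,000| = 2,800 Hz.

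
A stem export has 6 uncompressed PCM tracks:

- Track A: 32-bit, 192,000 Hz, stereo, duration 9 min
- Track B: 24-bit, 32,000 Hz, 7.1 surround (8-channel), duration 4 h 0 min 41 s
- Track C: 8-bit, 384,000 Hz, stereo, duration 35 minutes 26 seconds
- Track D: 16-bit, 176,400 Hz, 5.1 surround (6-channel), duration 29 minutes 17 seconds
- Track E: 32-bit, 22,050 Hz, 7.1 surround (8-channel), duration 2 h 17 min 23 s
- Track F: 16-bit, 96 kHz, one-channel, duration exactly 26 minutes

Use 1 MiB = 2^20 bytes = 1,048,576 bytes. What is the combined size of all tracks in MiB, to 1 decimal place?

Track A: 9 min = 540 s; 192,000 × 540 × 4 × 2 = 829,440,000 bytes.
Track B: 4 h 0 min 41 s = 14,441 s; 32,000 × 14,441 × 3 × 8 = 11,090,688,000 bytes.
Track C: 35 minutes 26 seconds = 2,126 s; 384,000 × 2,126 × 1 × 2 = 1,632,768,000 bytes.
Track D: 29 minutes 17 seconds = 1,757 s; 176,400 × 1,757 × 2 × 6 = 3,719,217,600 bytes.
Track E: 2 h 17 min 23 s = 8,243 s; 22,050 × 8,243 × 4 × 8 = 5,816,260,800 bytes.
Track F: exactly 26 minutes = 1,560 s; 96,000 × 1,560 × 2 × 1 = 299,520,000 bytes.
Total = 23,387,894,400 bytes = 22304.4 MiB.

22304.4 MiB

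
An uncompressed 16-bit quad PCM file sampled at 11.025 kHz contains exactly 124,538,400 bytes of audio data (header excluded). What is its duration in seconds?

Byte rate = 11,025 × 2 × 4 = 88,200 bytes/s.
Duration = 124,538,400 / 88,200 = 1,412 s.

1,412 seconds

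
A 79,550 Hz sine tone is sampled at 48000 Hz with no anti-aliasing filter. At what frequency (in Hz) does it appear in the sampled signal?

16,450 Hz

Nyquist = 48,000/2 = 24,000 Hz; 79,550 Hz exceeds it.
Alias = |79,550 − 2×48,000| = |79,550 − 96,000| = 16,450 Hz.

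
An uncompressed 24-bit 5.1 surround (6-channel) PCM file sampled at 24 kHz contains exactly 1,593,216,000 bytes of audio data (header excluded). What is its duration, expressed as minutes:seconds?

Byte rate = 24,000 × 3 × 6 = 432,000 bytes/s.
Duration = 1,593,216,000 / 432,000 = 3,688 s.
3,688 s = 61:28.

61:28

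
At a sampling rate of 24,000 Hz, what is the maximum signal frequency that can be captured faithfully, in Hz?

12,000 Hz

Nyquist frequency = sample rate / 2 = 24,000 / 2 = 12,000 Hz.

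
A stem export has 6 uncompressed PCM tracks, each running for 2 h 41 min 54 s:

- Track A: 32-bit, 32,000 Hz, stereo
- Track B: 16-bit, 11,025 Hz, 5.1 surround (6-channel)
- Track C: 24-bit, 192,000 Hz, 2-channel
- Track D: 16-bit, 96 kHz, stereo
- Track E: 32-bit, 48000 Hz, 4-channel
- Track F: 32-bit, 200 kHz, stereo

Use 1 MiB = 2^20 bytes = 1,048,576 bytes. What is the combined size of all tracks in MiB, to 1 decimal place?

39763.8 MiB

2 h 41 min 54 s = 9,714 s.
Track A: 32,000 × 9,714 × 4 × 2 = 2,486,784,000 bytes.
Track B: 11,025 × 9,714 × 2 × 6 = 1,285,162,200 bytes.
Track C: 192,000 × 9,714 × 3 × 2 = 11,190,528,000 bytes.
Track D: 96,000 × 9,714 × 2 × 2 = 3,730,176,000 bytes.
Track E: 48,000 × 9,714 × 4 × 4 = 7,460,352,000 bytes.
Track F: 200,000 × 9,714 × 4 × 2 = 15,542,400,000 bytes.
Total = 41,695,402,200 bytes = 39763.8 MiB.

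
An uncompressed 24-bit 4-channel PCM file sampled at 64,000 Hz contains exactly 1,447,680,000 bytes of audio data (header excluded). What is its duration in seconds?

1,885 seconds

Byte rate = 64,000 × 3 × 4 = 768,000 bytes/s.
Duration = 1,447,680,000 / 768,000 = 1,885 s.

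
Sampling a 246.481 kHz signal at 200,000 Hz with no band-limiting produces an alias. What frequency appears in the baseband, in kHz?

Nyquist = 200,000/2 = 100,000 Hz; 246,481 Hz exceeds it.
Alias = |246,481 − 1×200,000| = |246,481 − 200,000| = 46,481 Hz = 46.481 kHz.

46.481 kHz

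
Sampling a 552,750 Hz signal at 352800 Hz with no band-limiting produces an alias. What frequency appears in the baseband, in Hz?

152,850 Hz

Nyquist = 352,800/2 = 176,400 Hz; 552,750 Hz exceeds it.
Alias = |552,750 − 2×352,800| = |552,750 − 705,600| = 152,850 Hz.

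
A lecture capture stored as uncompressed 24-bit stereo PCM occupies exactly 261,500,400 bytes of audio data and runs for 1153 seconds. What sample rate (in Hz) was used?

37,800 Hz

Bytes = sample_rate × seconds × bytes_per_sample × channels.
sample_rate = 261,500,400 / (1,153 × 3 × 2) = 261,500,400 / 6,918 = 37,800 Hz.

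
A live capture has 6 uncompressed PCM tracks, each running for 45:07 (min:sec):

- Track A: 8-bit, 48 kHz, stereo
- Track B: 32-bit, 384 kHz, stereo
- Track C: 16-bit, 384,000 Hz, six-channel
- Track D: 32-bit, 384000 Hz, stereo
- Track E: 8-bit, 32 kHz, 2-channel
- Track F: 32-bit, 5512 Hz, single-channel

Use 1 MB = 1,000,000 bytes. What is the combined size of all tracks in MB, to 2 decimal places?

29598.47 MB

45:07 (min:sec) = 2,707 s.
Track A: 48,000 × 2,707 × 1 × 2 = 259,872,000 bytes.
Track B: 384,000 × 2,707 × 4 × 2 = 8,315,904,000 bytes.
Track C: 384,000 × 2,707 × 2 × 6 = 12,473,856,000 bytes.
Track D: 384,000 × 2,707 × 4 × 2 = 8,315,904,000 bytes.
Track E: 32,000 × 2,707 × 1 × 2 = 173,248,000 bytes.
Track F: 5,512 × 2,707 × 4 × 1 = 59,683,936 bytes.
Total = 29,598,467,936 bytes = 29598.47 MB.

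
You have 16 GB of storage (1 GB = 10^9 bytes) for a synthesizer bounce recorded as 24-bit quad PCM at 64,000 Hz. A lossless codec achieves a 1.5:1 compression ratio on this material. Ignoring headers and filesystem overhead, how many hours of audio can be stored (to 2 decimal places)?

Uncompressed byte rate = 64,000 × 3 × 4 = 768,000 bytes/s.
After 1.5:1 compression, effective rate ≈ 512000 bytes/s.
Capacity = 16 × 1,000,000,000 = 16,000,000,000 bytes.
16,000,000,000 / effective rate ≈ 31250 s → 8.68 hours.

8.68 hours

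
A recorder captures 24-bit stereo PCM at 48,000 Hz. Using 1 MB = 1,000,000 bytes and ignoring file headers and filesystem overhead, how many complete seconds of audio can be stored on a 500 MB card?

1,736 seconds

Uncompressed byte rate = 48,000 × 3 × 2 = 288,000 bytes/s.
Capacity = 500 × 1,000,000 = 500,000,000 bytes.
500,000,000 / 288,000 ≈ 1736.11 s → 1,736 seconds.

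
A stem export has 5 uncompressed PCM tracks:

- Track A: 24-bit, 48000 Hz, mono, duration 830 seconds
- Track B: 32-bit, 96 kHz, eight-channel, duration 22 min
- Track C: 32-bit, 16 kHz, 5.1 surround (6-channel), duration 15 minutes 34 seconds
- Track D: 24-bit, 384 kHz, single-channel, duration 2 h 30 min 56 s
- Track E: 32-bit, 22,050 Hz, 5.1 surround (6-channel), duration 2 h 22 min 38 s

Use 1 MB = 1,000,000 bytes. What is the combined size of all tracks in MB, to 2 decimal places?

Track A: 48,000 × 830 × 3 × 1 = 119,520,000 bytes.
Track B: 22 min = 1,320 s; 96,000 × 1,320 × 4 × 8 = 4,055,040,000 bytes.
Track C: 15 minutes 34 seconds = 934 s; 16,000 × 934 × 4 × 6 = 358,656,000 bytes.
Track D: 2 h 30 min 56 s = 9,056 s; 384,000 × 9,056 × 3 × 1 = 10,432,512,000 bytes.
Track E: 2 h 22 min 38 s = 8,558 s; 22,050 × 8,558 × 4 × 6 = 4,528,893,600 bytes.
Total = 19,494,621,600 bytes = 19494.62 MB.

19494.62 MB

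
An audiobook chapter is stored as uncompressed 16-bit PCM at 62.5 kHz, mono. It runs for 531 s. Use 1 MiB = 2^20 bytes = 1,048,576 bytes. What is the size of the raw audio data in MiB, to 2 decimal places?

Bytes = 62,500 samples/s × 531 s × 2 bytes/sample × 1 ch = 66,375,000 bytes.
66,375,000 / 1,048,576 = 63.30 MiB.

63.30 MiB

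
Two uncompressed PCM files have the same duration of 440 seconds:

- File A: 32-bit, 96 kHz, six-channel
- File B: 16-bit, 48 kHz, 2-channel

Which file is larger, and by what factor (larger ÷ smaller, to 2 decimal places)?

File A: 96,000 × 4 × 6 = 2,304,000 bytes/s.
File B: 48,000 × 2 × 2 = 192,000 bytes/s.
File A is larger; ratio = 1,013,760,000 / 84,480,000 = 12.00.

File A, by a factor of 12.00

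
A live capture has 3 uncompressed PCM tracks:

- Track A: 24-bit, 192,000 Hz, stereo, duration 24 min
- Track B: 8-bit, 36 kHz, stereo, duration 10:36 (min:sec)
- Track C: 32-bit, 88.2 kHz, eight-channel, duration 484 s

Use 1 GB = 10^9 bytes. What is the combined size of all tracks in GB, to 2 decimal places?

3.07 GB

Track A: 24 min = 1,440 s; 192,000 × 1,440 × 3 × 2 = 1,658,880,000 bytes.
Track B: 10:36 (min:sec) = 636 s; 36,000 × 636 × 1 × 2 = 45,792,000 bytes.
Track C: 88,200 × 484 × 4 × 8 = 1,366,041,600 bytes.
Total = 3,070,713,600 bytes = 3.07 GB.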